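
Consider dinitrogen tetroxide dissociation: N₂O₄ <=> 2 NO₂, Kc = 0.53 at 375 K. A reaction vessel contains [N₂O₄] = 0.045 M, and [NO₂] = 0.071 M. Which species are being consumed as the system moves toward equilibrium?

N₂O₄ (reactants)

Qc = [NO₂]² / [N₂O₄] = (0.071)² / (0.045) = 0.11
Qc = 0.11 < Kc = 0.53: net forward reaction.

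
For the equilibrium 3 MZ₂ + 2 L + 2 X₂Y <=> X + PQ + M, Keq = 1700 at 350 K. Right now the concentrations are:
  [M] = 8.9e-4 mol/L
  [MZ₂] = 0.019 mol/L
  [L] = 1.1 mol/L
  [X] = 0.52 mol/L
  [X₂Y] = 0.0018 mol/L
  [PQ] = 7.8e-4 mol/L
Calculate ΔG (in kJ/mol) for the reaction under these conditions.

Q = [X]·[PQ]·[M] / ([MZ₂]³·[L]²·[X₂Y]²) = (0.52)·(7.8e-4)·(8.9e-4) / ((0.019)³·(1.1)²·(0.0018)²) = 13400
ΔG = RT ln(Q/Keq) = (8.314 J mol⁻¹ K⁻¹)(350 K) × ln(13400/1700)
   = (2.910 kJ/mol)(2.065) = 6.01 kJ/mol
ΔG > 0, so the forward reaction is non-spontaneous (proceeds in reverse).

ΔG = 6.01 kJ/mol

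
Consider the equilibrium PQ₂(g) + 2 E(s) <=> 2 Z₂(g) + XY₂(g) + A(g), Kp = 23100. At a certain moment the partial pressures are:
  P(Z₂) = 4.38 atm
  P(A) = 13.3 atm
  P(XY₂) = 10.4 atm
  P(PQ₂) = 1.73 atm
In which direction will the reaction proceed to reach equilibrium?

(E is a pure solid — omitted from Qp.)
Qp = P(Z₂)²·P(XY₂)·P(A) / P(PQ₂) = (4.38)²·(10.4)·(13.3) / (1.73) = 1530
Qp = 1530 < Kp = 23100, so the forward reaction proceeds.

forward (toward products)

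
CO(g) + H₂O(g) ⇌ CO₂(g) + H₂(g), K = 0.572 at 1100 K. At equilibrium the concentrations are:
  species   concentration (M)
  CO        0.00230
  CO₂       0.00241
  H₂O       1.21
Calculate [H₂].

[H₂] = 0.661 M

At equilibrium, K = [CO₂]·[H₂] / ([CO]·[H₂O]) = 0.572.
(0.00241)·([H₂]) / ((0.00230)·(1.21)) = 0.572
[H₂] = 0.661 M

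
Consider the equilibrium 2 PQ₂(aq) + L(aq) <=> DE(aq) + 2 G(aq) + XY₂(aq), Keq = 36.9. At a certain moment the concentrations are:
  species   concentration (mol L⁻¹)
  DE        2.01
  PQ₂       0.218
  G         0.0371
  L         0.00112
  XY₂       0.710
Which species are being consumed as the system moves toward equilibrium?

none (at equilibrium)

Q = [DE]·[G]²·[XY₂] / ([PQ₂]²·[L]) = (2.01)·(0.0371)²·(0.710) / ((0.218)²·(0.00112)) = 36.9
Q = 36.9 = Keq; the system is at equilibrium.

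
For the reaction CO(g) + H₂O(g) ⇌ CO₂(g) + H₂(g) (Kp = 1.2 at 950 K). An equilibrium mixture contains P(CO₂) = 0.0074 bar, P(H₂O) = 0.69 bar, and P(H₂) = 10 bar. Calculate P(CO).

At equilibrium, Kp = P(CO₂)·P(H₂) / (P(CO)·P(H₂O)) = 1.2.
(0.0074)·(10) / ((P(CO))·(0.69)) = 1.2
P(CO) = 0.0894 = 0.089 bar

P(CO) = 0.089 bar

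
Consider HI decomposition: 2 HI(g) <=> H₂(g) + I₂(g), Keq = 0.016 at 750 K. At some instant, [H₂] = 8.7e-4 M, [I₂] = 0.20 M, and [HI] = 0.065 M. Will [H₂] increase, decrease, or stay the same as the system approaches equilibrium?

decrease

Q = [H₂]·[I₂] / [HI]² = (8.7e-4)·(0.20) / (0.065)² = 0.041
Q = 0.041 > Keq = 0.016: net reverse reaction.
H₂ is a product, so it decreases.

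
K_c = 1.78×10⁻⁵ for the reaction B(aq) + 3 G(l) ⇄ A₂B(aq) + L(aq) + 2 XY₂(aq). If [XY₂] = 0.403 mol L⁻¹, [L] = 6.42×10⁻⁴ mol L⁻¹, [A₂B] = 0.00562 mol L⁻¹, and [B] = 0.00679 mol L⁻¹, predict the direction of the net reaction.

(G is a pure liquid — omitted from Q_c.)
Q_c = [A₂B]·[L]·[XY₂]² / [B] = (0.00562)·(6.42×10⁻⁴)·(0.403)² / (0.00679) = 8.63×10⁻⁵
Q_c = 8.63×10⁻⁵ > K_c = 1.78×10⁻⁵, so the reverse reaction proceeds.

toward reactants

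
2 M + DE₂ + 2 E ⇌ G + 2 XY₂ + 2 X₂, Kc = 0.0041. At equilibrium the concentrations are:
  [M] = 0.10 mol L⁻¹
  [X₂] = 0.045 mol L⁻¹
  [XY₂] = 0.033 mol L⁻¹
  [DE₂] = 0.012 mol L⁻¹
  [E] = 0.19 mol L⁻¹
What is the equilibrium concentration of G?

[G] = 0.0081 mol L⁻¹

At equilibrium, Kc = [G]·[XY₂]²·[X₂]² / ([M]²·[DE₂]·[E]²) = 0.0041.
([G])·(0.033)²·(0.045)² / ((0.10)²·(0.012)·(0.19)²) = 0.0041
[G] = 0.00805 = 0.0081 mol L⁻¹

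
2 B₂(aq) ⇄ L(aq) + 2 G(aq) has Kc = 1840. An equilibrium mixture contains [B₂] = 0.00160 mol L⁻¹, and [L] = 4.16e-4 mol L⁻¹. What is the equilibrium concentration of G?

[G] = 3.36 mol L⁻¹

At equilibrium, Kc = [L]·[G]² / [B₂]² = 1840.
(4.16e-4)·([G])² / (0.00160)² = 1840
[G]² = 11.3 ⇒ [G] = 3.36 mol L⁻¹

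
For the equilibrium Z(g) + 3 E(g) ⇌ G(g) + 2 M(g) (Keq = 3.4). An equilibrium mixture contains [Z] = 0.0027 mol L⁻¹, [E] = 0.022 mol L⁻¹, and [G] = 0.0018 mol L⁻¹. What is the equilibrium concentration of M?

At equilibrium, Keq = [G]·[M]² / ([Z]·[E]³) = 3.4.
(0.0018)·([M])² / ((0.0027)·(0.022)³) = 3.4
[M]² = 5.43e-5 ⇒ [M] = 0.0074 mol L⁻¹

[M] = 0.0074 mol L⁻¹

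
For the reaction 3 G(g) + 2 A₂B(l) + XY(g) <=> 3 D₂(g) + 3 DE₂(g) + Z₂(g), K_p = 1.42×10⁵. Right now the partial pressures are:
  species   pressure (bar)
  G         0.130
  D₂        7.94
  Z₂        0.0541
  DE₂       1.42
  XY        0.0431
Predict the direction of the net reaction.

(A₂B is a pure liquid — omitted from Q_p.)
Q_p = P(D₂)³·P(DE₂)³·P(Z₂) / (P(G)³·P(XY)) = (7.94)³·(1.42)³·(0.0541) / ((0.130)³·(0.0431)) = 8.19×10⁵
Q_p = 8.19×10⁵ > K_p = 1.42×10⁵, so the reverse reaction proceeds.

toward reactants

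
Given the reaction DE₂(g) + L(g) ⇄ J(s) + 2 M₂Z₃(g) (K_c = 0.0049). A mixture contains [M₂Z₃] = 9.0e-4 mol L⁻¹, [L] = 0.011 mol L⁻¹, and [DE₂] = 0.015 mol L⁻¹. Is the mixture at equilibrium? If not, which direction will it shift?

(J is a pure solid — omitted from Q_c.)
Q_c = [M₂Z₃]² / ([DE₂]·[L]) = (9.0e-4)² / ((0.015)·(0.011)) = 0.0049
Q_c = 0.0049 = K_c; the system is at equilibrium.

yes, at equilibrium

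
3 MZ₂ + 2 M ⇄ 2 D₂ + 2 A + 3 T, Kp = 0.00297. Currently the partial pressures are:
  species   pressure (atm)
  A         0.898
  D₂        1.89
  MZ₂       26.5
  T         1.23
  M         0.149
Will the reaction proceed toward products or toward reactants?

to the left

Qp = P(D₂)²·P(A)²·P(T)³ / (P(MZ₂)³·P(M)²) = (1.89)²·(0.898)²·(1.23)³ / ((26.5)³·(0.149)²) = 0.0130
Qp = 0.0130 > Kp = 0.00297, so the reverse reaction proceeds.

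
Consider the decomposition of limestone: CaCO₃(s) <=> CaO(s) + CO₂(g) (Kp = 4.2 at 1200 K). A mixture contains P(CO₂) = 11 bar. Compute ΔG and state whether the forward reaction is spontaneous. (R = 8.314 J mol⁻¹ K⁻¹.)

(CaCO₃, CaO are pure solids — omitted from Qp.)
Qp = P(CO₂) = 11.0
ΔG = RT ln(Qp/Kp) = (8.314 J mol⁻¹ K⁻¹)(1200 K) × ln(11.0/4.2)
   = (9.977 kJ/mol)(0.9628) = 9.61 kJ/mol
ΔG > 0, so the forward reaction is non-spontaneous (proceeds in reverse).

ΔG = 9.61 kJ/mol; the forward reaction is non-spontaneous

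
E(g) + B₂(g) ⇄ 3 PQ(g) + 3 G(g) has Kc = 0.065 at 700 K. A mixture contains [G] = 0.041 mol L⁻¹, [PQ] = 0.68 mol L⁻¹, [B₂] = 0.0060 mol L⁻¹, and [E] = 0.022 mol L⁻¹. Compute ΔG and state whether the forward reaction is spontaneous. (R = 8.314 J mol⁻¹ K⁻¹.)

ΔG = 5.39 kJ/mol; the forward reaction is non-spontaneous

Qc = [PQ]³·[G]³ / ([E]·[B₂]) = (0.68)³·(0.041)³ / ((0.022)·(0.0060)) = 0.164
ΔG = RT ln(Qc/Kc) = (8.314 J mol⁻¹ K⁻¹)(700 K) × ln(0.164/0.065)
   = (5.820 kJ/mol)(0.9255) = 5.39 kJ/mol
ΔG > 0, so the forward reaction is non-spontaneous (proceeds in reverse).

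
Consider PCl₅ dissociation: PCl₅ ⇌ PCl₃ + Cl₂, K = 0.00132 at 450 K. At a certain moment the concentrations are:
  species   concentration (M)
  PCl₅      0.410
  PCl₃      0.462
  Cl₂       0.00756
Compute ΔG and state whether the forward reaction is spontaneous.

Q = [PCl₃]·[Cl₂] / [PCl₅] = (0.462)·(0.00756) / (0.410) = 0.00852
ΔG = RT ln(Q/K) = (8.314 J mol⁻¹ K⁻¹)(450 K) × ln(0.00852/0.00132)
   = (3.741 kJ/mol)(1.865) = 6.98 kJ/mol
ΔG > 0, so the forward reaction is non-spontaneous (proceeds in reverse).

ΔG = 6.98 kJ/mol; the forward reaction is non-spontaneous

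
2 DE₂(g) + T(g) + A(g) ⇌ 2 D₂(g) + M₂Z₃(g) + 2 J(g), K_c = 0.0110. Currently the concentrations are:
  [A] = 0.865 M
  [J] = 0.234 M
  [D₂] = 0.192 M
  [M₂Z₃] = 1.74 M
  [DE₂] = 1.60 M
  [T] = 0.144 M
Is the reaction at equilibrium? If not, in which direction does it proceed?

no net change (already at equilibrium)

Q_c = [D₂]²·[M₂Z₃]·[J]² / ([DE₂]²·[T]·[A]) = (0.192)²·(1.74)·(0.234)² / ((1.60)²·(0.144)·(0.865)) = 0.0110
Q_c = 0.0110 = K_c, so the system is already at equilibrium.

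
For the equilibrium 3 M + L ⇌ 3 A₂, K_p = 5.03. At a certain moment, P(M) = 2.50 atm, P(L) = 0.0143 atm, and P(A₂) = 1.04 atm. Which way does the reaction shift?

Q_p = P(A₂)³ / (P(M)³·P(L)) = (1.04)³ / ((2.50)³·(0.0143)) = 5.03
Q_p = 5.03 = K_p, so the system is already at equilibrium.

at equilibrium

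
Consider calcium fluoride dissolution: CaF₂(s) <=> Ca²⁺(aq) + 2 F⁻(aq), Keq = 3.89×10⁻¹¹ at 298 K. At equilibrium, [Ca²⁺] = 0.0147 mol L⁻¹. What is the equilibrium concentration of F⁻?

[F⁻] = 5.14×10⁻⁵ mol L⁻¹

(CaF₂ is a pure solid — omitted from Keq.)
At equilibrium, Keq = [Ca²⁺]·[F⁻]² = 3.89×10⁻¹¹.
(0.0147)·([F⁻])² = 3.89×10⁻¹¹
[F⁻]² = 2.65×10⁻⁹ ⇒ [F⁻] = 5.14×10⁻⁵ mol L⁻¹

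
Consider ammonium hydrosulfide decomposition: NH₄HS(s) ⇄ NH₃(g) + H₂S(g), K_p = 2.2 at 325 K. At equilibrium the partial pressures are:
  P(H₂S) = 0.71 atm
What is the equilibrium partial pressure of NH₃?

(NH₄HS is a pure solid — omitted from K_p.)
At equilibrium, K_p = P(NH₃)·P(H₂S) = 2.2.
(P(NH₃))·(0.71) = 2.2
P(NH₃) = 3.10 = 3.1 atm

P(NH₃) = 3.1 atm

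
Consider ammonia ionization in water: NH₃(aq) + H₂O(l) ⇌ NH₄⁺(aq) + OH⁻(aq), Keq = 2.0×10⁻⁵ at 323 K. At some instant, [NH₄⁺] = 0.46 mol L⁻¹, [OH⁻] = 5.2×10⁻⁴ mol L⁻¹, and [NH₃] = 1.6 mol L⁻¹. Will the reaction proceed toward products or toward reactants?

in the reverse direction

(H₂O is a pure liquid — omitted from Q.)
Q = [NH₄⁺]·[OH⁻] / [NH₃] = (0.46)·(5.2×10⁻⁴) / (1.6) = 1.5×10⁻⁴
Q = 1.5×10⁻⁴ > Keq = 2.0×10⁻⁵, so the reverse reaction proceeds.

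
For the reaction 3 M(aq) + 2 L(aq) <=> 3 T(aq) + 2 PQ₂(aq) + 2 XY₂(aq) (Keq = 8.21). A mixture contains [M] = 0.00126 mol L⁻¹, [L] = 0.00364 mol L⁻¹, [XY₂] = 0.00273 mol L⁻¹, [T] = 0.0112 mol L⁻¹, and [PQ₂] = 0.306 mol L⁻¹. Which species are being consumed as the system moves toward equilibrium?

Q = [T]³·[PQ₂]²·[XY₂]² / ([M]³·[L]²) = (0.0112)³·(0.306)²·(0.00273)² / ((0.00126)³·(0.00364)²) = 37.0
Q = 37.0 > Keq = 8.21: net reverse reaction.

T, PQ₂, XY₂ (products)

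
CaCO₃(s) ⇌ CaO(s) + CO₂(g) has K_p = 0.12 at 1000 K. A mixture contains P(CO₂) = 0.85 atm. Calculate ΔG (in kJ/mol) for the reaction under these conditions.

(CaCO₃, CaO are pure solids — omitted from Q_p.)
Q_p = P(CO₂) = 0.850
ΔG = RT ln(Q_p/K_p) = (8.314 J mol⁻¹ K⁻¹)(1000 K) × ln(0.850/0.12)
   = (8.314 kJ/mol)(1.958) = 16.3 kJ/mol
ΔG > 0, so the forward reaction is non-spontaneous (proceeds in reverse).

ΔG = 16.3 kJ/mol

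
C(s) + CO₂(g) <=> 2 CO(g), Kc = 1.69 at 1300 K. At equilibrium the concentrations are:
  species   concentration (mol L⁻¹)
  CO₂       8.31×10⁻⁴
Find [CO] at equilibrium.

[CO] = 0.0375 mol L⁻¹

(C is a pure solid — omitted from Kc.)
At equilibrium, Kc = [CO]² / [CO₂] = 1.69.
([CO])² / (8.31×10⁻⁴) = 1.69
[CO]² = 0.00140 ⇒ [CO] = 0.0375 mol L⁻¹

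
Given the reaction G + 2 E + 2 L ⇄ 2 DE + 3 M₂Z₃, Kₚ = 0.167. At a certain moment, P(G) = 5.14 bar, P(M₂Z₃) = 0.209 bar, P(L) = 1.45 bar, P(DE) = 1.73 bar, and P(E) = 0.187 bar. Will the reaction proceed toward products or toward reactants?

toward products

Qₚ = P(DE)²·P(M₂Z₃)³ / (P(G)·P(E)²·P(L)²) = (1.73)²·(0.209)³ / ((5.14)·(0.187)²·(1.45)²) = 0.0723
Qₚ = 0.0723 < Kₚ = 0.167, so the forward reaction proceeds.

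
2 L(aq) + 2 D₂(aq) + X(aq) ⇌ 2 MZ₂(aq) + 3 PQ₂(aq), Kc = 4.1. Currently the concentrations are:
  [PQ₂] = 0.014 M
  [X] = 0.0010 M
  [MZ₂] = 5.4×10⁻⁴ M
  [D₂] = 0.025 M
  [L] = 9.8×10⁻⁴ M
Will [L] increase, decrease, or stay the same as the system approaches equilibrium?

decrease

Qc = [MZ₂]²·[PQ₂]³ / ([L]²·[D₂]²·[X]) = (5.4×10⁻⁴)²·(0.014)³ / ((9.8×10⁻⁴)²·(0.025)²·(0.0010)) = 1.3
Qc = 1.3 < Kc = 4.1: net forward reaction.
L is a reactant, so it decreases.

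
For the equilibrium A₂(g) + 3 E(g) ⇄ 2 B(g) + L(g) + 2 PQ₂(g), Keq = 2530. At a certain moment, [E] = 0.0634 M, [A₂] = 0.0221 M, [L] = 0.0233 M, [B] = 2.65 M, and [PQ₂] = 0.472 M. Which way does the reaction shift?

Q = [B]²·[L]·[PQ₂]² / ([A₂]·[E]³) = (2.65)²·(0.0233)·(0.472)² / ((0.0221)·(0.0634)³) = 6470
Q = 6470 > Keq = 2530, so the reverse reaction proceeds.

to the left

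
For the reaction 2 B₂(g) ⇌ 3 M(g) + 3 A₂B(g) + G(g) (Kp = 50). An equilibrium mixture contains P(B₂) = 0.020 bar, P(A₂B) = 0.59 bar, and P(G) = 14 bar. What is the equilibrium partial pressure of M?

At equilibrium, Kp = P(M)³·P(A₂B)³·P(G) / P(B₂)² = 50.
(P(M))³·(0.59)³·(14) / (0.020)² = 50
P(M)³ = 0.00696 ⇒ P(M) = 0.19 bar

P(M) = 0.19 bar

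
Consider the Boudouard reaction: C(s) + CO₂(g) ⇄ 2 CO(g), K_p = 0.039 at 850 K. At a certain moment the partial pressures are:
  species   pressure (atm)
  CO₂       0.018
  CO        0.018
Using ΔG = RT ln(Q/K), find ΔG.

ΔG = -5.46 kJ/mol

(C is a pure solid — omitted from Q_p.)
Q_p = P(CO)² / P(CO₂) = (0.018)² / (0.018) = 0.0180
ΔG = RT ln(Q_p/K_p) = (8.314 J mol⁻¹ K⁻¹)(850 K) × ln(0.0180/0.039)
   = (7.067 kJ/mol)(-0.7732) = -5.46 kJ/mol
ΔG < 0, so the forward reaction is spontaneous (proceeds forward).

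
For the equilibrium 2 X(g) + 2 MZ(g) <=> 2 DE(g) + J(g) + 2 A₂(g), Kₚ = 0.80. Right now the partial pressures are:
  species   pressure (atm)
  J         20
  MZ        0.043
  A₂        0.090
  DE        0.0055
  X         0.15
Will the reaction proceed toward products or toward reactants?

Qₚ = P(DE)²·P(J)·P(A₂)² / (P(X)²·P(MZ)²) = (0.0055)²·(20)·(0.090)² / ((0.15)²·(0.043)²) = 0.12
Qₚ = 0.12 < Kₚ = 0.80, so the forward reaction proceeds.

toward products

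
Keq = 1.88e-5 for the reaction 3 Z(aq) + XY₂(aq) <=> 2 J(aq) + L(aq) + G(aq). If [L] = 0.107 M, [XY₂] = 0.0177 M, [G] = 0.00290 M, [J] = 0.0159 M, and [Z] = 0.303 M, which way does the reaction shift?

Q = [J]²·[L]·[G] / ([Z]³·[XY₂]) = (0.0159)²·(0.107)·(0.00290) / ((0.303)³·(0.0177)) = 1.59e-4
Q = 1.59e-4 > Keq = 1.88e-5, so the reverse reaction proceeds.

toward reactants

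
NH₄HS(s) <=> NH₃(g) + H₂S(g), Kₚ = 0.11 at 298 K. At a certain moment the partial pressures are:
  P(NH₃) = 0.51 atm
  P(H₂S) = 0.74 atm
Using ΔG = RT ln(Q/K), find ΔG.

(NH₄HS is a pure solid — omitted from Qₚ.)
Qₚ = P(NH₃)·P(H₂S) = (0.51)·(0.74) = 0.377
ΔG = RT ln(Qₚ/Kₚ) = (8.314 J mol⁻¹ K⁻¹)(298 K) × ln(0.377/0.11)
   = (2.478 kJ/mol)(1.232) = 3.05 kJ/mol
ΔG > 0, so the forward reaction is non-spontaneous (proceeds in reverse).

ΔG = 3.05 kJ/mol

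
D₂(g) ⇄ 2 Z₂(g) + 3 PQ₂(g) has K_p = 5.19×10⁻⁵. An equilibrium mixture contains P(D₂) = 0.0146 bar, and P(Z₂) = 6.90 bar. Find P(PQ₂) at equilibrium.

At equilibrium, K_p = P(Z₂)²·P(PQ₂)³ / P(D₂) = 5.19×10⁻⁵.
(6.90)²·(P(PQ₂))³ / (0.0146) = 5.19×10⁻⁵
P(PQ₂)³ = 1.59×10⁻⁸ ⇒ P(PQ₂) = 0.00252 bar

P(PQ₂) = 0.00252 bar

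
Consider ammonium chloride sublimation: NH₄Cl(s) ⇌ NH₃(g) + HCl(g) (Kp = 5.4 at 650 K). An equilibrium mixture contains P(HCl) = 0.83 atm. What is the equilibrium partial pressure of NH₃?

P(NH₃) = 6.5 atm

(NH₄Cl is a pure solid — omitted from Kp.)
At equilibrium, Kp = P(NH₃)·P(HCl) = 5.4.
(P(NH₃))·(0.83) = 5.4
P(NH₃) = 6.51 = 6.5 atm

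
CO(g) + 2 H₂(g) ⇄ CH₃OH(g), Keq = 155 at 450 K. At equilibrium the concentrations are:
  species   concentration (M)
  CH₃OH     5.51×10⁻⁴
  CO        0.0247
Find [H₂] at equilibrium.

[H₂] = 0.0120 M

At equilibrium, Keq = [CH₃OH] / ([CO]·[H₂]²) = 155.
(5.51×10⁻⁴) / ((0.0247)·([H₂])²) = 155
[H₂]² = 1.44×10⁻⁴ ⇒ [H₂] = 0.0120 M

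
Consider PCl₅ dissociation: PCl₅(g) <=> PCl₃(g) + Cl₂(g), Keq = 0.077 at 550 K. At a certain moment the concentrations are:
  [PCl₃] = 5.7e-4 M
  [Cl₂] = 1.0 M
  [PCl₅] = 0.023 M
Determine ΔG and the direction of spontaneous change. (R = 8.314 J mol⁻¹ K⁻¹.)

Q = [PCl₃]·[Cl₂] / [PCl₅] = (5.7e-4)·(1.0) / (0.023) = 0.0248
ΔG = RT ln(Q/Keq) = (8.314 J mol⁻¹ K⁻¹)(550 K) × ln(0.0248/0.077)
   = (4.573 kJ/mol)(-1.133) = -5.18 kJ/mol
ΔG < 0, so the forward reaction is spontaneous (proceeds forward).

ΔG = -5.18 kJ/mol; the forward reaction is spontaneous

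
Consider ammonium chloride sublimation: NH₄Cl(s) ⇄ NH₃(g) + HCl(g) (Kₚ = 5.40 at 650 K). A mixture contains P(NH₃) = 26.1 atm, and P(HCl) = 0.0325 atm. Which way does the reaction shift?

(NH₄Cl is a pure solid — omitted from Qₚ.)
Qₚ = P(NH₃)·P(HCl) = (26.1)·(0.0325) = 0.848
Qₚ = 0.848 < Kₚ = 5.40, so the forward reaction proceeds.

in the forward direction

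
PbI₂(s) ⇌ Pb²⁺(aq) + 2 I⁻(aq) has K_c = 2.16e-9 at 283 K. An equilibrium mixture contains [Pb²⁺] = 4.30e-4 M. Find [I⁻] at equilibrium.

[I⁻] = 0.00224 M

(PbI₂ is a pure solid — omitted from K_c.)
At equilibrium, K_c = [Pb²⁺]·[I⁻]² = 2.16e-9.
(4.30e-4)·([I⁻])² = 2.16e-9
[I⁻]² = 5.02e-6 ⇒ [I⁻] = 0.00224 M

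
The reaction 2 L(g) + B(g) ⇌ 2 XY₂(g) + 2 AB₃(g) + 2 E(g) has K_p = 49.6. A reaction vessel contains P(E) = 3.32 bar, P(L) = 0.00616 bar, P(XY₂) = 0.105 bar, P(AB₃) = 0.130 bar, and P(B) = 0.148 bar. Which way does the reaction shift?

to the left

Q_p = P(XY₂)²·P(AB₃)²·P(E)² / (P(L)²·P(B)) = (0.105)²·(0.130)²·(3.32)² / ((0.00616)²·(0.148)) = 366
Q_p = 366 > K_p = 49.6, so the reverse reaction proceeds.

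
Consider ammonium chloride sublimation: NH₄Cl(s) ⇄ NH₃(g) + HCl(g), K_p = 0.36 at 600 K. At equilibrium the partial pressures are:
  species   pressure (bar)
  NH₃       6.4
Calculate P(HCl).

(NH₄Cl is a pure solid — omitted from K_p.)
At equilibrium, K_p = P(NH₃)·P(HCl) = 0.36.
(6.4)·(P(HCl)) = 0.36
P(HCl) = 0.0562 = 0.056 bar

P(HCl) = 0.056 bar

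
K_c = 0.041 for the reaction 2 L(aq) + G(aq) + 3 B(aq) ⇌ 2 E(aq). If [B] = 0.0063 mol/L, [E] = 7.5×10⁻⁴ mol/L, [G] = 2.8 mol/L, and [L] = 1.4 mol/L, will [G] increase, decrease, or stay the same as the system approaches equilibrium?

increase

Q_c = [E]² / ([L]²·[G]·[B]³) = (7.5×10⁻⁴)² / ((1.4)²·(2.8)·(0.0063)³) = 0.41
Q_c = 0.41 > K_c = 0.041: net reverse reaction.
G is a reactant, so it increases.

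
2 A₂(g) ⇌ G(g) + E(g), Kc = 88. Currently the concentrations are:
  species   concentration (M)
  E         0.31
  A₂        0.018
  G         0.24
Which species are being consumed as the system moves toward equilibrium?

G, E (products)

Qc = [G]·[E] / [A₂]² = (0.24)·(0.31) / (0.018)² = 230
Qc = 230 > Kc = 88: net reverse reaction.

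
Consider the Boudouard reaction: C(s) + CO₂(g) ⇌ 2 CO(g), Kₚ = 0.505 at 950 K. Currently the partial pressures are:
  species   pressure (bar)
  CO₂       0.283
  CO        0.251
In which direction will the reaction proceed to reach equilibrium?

(C is a pure solid — omitted from Qₚ.)
Qₚ = P(CO)² / P(CO₂) = (0.251)² / (0.283) = 0.223
Qₚ = 0.223 < Kₚ = 0.505, so the forward reaction proceeds.

toward products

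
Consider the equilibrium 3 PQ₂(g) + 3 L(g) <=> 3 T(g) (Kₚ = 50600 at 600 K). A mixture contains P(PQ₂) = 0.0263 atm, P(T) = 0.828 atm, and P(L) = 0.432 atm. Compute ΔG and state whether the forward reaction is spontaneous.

ΔG = 10.1 kJ/mol; the forward reaction is non-spontaneous

Qₚ = P(T)³ / (P(PQ₂)³·P(L)³) = (0.828)³ / ((0.0263)³·(0.432)³) = 3.87e5
ΔG = RT ln(Qₚ/Kₚ) = (8.314 J mol⁻¹ K⁻¹)(600 K) × ln(3.87e5/50600)
   = (4.988 kJ/mol)(2.034) = 10.1 kJ/mol
ΔG > 0, so the forward reaction is non-spontaneous (proceeds in reverse).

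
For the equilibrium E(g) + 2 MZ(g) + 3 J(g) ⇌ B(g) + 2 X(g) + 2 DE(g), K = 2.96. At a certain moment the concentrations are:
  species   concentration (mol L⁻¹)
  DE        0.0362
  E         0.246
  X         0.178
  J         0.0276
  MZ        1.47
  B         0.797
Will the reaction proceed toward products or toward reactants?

Q = [B]·[X]²·[DE]² / ([E]·[MZ]²·[J]³) = (0.797)·(0.178)²·(0.0362)² / ((0.246)·(1.47)²·(0.0276)³) = 2.96
Q = 2.96 = K, so the system is already at equilibrium.

no net change (already at equilibrium)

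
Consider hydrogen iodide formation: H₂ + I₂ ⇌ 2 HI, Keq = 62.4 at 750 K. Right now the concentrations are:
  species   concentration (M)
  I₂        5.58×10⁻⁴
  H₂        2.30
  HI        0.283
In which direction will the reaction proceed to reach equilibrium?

Q = [HI]² / ([H₂]·[I₂]) = (0.283)² / ((2.30)·(5.58×10⁻⁴)) = 62.4
Q = 62.4 = Keq, so the system is already at equilibrium.

at equilibrium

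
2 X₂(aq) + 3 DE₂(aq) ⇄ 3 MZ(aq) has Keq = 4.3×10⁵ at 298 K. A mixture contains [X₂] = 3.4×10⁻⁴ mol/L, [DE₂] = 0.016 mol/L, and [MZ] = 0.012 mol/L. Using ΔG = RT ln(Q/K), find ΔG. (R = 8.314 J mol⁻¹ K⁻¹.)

ΔG = 5.30 kJ/mol

Q = [MZ]³ / ([X₂]²·[DE₂]³) = (0.012)³ / ((3.4×10⁻⁴)²·(0.016)³) = 3.65×10⁶
ΔG = RT ln(Q/Keq) = (8.314 J mol⁻¹ K⁻¹)(298 K) × ln(3.65×10⁶/4.3×10⁵)
   = (2.478 kJ/mol)(2.139) = 5.30 kJ/mol
ΔG > 0, so the forward reaction is non-spontaneous (proceeds in reverse).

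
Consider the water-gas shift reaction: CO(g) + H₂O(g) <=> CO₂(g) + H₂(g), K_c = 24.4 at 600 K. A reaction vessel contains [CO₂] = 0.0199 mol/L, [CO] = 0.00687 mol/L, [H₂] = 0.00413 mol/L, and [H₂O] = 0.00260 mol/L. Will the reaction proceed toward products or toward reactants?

toward products

Q_c = [CO₂]·[H₂] / ([CO]·[H₂O]) = (0.0199)·(0.00413) / ((0.00687)·(0.00260)) = 4.60
Q_c = 4.60 < K_c = 24.4, so the forward reaction proceeds.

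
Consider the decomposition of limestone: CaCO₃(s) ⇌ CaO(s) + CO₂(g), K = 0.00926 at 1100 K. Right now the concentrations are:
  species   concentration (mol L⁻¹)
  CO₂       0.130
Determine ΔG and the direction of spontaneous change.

(CaCO₃, CaO are pure solids — omitted from Q.)
Q = [CO₂] = 0.130
ΔG = RT ln(Q/K) = (8.314 J mol⁻¹ K⁻¹)(1100 K) × ln(0.130/0.00926)
   = (9.145 kJ/mol)(2.642) = 24.2 kJ/mol
ΔG > 0, so the forward reaction is non-spontaneous (proceeds in reverse).

ΔG = 24.2 kJ/mol; the forward reaction is non-spontaneous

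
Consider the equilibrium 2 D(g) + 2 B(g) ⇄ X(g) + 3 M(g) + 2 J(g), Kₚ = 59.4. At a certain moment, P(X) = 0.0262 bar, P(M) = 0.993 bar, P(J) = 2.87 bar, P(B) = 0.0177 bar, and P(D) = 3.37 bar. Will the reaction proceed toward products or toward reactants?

Qₚ = P(X)·P(M)³·P(J)² / (P(D)²·P(B)²) = (0.0262)·(0.993)³·(2.87)² / ((3.37)²·(0.0177)²) = 59.4
Qₚ = 59.4 = Kₚ, so the system is already at equilibrium.

neither direction; the system is at equilibrium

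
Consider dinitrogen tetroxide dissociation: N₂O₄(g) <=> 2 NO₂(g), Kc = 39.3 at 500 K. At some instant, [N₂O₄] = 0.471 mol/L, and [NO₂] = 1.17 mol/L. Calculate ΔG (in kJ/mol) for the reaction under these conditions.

Qc = [NO₂]² / [N₂O₄] = (1.17)² / (0.471) = 2.91
ΔG = RT ln(Qc/Kc) = (8.314 J mol⁻¹ K⁻¹)(500 K) × ln(2.91/39.3)
   = (4.157 kJ/mol)(-2.603) = -10.8 kJ/mol
ΔG < 0, so the forward reaction is spontaneous (proceeds forward).

ΔG = -10.8 kJ/mol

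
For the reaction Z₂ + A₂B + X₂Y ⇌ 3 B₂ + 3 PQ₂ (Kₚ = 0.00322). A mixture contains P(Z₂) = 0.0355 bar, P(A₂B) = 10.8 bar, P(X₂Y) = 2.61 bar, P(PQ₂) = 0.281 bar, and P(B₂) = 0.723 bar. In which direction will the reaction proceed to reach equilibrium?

toward reactants

Qₚ = P(B₂)³·P(PQ₂)³ / (P(Z₂)·P(A₂B)·P(X₂Y)) = (0.723)³·(0.281)³ / ((0.0355)·(10.8)·(2.61)) = 0.00838
Qₚ = 0.00838 > Kₚ = 0.00322, so the reverse reaction proceeds.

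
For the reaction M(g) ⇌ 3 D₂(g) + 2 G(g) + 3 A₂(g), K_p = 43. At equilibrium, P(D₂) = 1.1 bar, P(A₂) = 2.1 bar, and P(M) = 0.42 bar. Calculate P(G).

P(G) = 1.2 bar

At equilibrium, K_p = P(D₂)³·P(G)²·P(A₂)³ / P(M) = 43.
(1.1)³·(P(G))²·(2.1)³ / (0.42) = 43
P(G)² = 1.47 ⇒ P(G) = 1.2 bar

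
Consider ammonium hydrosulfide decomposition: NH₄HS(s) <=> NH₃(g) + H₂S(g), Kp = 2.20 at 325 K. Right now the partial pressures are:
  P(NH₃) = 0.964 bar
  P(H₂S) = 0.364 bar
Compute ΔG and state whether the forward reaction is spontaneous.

ΔG = -4.96 kJ/mol; the forward reaction is spontaneous

(NH₄HS is a pure solid — omitted from Qp.)
Qp = P(NH₃)·P(H₂S) = (0.964)·(0.364) = 0.351
ΔG = RT ln(Qp/Kp) = (8.314 J mol⁻¹ K⁻¹)(325 K) × ln(0.351/2.20)
   = (2.702 kJ/mol)(-1.835) = -4.96 kJ/mol
ΔG < 0, so the forward reaction is spontaneous (proceeds forward).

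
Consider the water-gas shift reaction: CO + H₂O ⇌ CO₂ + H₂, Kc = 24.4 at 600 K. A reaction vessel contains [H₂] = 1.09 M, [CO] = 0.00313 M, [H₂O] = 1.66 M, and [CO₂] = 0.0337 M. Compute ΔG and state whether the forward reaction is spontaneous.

Qc = [CO₂]·[H₂] / ([CO]·[H₂O]) = (0.0337)·(1.09) / ((0.00313)·(1.66)) = 7.07
ΔG = RT ln(Qc/Kc) = (8.314 J mol⁻¹ K⁻¹)(600 K) × ln(7.07/24.4)
   = (4.988 kJ/mol)(-1.239) = -6.18 kJ/mol
ΔG < 0, so the forward reaction is spontaneous (proceeds forward).

ΔG = -6.18 kJ/mol; the forward reaction is spontaneous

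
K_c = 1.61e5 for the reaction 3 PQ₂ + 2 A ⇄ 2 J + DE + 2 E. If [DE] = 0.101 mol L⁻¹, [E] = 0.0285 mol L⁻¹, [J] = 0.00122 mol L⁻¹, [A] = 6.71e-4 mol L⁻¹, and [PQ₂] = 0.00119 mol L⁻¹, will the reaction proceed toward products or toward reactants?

Q_c = [J]²·[DE]·[E]² / ([PQ₂]³·[A]²) = (0.00122)²·(0.101)·(0.0285)² / ((0.00119)³·(6.71e-4)²) = 1.61e5
Q_c = 1.61e5 = K_c, so the system is already at equilibrium.

neither direction; the system is at equilibrium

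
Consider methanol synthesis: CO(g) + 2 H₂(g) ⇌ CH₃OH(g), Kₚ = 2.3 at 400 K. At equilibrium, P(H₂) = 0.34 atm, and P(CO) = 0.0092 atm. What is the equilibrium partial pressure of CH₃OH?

At equilibrium, Kₚ = P(CH₃OH) / (P(CO)·P(H₂)²) = 2.3.
(P(CH₃OH)) / ((0.0092)·(0.34)²) = 2.3
P(CH₃OH) = 0.00245 = 0.0024 atm

P(CH₃OH) = 0.0024 atm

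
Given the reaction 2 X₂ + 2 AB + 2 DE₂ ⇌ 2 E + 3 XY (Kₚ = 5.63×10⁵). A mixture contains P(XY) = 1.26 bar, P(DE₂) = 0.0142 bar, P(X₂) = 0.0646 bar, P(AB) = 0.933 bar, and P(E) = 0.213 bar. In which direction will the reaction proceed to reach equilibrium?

Qₚ = P(E)²·P(XY)³ / (P(X₂)²·P(AB)²·P(DE₂)²) = (0.213)²·(1.26)³ / ((0.0646)²·(0.933)²·(0.0142)²) = 1.24×10⁵
Qₚ = 1.24×10⁵ < Kₚ = 5.63×10⁵, so the forward reaction proceeds.

in the forward direction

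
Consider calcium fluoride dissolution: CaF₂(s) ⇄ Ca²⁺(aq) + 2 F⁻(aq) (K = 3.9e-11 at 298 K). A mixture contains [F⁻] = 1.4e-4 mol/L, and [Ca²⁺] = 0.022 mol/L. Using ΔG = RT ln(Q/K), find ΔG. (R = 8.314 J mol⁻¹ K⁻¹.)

(CaF₂ is a pure solid — omitted from Q.)
Q = [Ca²⁺]·[F⁻]² = (0.022)·(1.4e-4)² = 4.31e-10
ΔG = RT ln(Q/K) = (8.314 J mol⁻¹ K⁻¹)(298 K) × ln(4.31e-10/3.9e-11)
   = (2.478 kJ/mol)(2.403) = 5.95 kJ/mol
ΔG > 0, so the forward reaction is non-spontaneous (proceeds in reverse).

ΔG = 5.95 kJ/mol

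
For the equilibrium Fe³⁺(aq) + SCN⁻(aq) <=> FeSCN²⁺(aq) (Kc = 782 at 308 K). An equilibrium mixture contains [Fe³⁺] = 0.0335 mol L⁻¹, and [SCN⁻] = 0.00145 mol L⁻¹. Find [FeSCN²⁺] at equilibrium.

[FeSCN²⁺] = 0.0380 mol L⁻¹

At equilibrium, Kc = [FeSCN²⁺] / ([Fe³⁺]·[SCN⁻]) = 782.
([FeSCN²⁺]) / ((0.0335)·(0.00145)) = 782
[FeSCN²⁺] = 0.0380 mol L⁻¹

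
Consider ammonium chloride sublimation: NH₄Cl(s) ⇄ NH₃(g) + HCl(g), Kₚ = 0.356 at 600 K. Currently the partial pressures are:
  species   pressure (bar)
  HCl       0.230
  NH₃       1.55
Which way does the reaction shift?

(NH₄Cl is a pure solid — omitted from Qₚ.)
Qₚ = P(NH₃)·P(HCl) = (1.55)·(0.230) = 0.356
Qₚ = 0.356 = Kₚ, so the system is already at equilibrium.

neither direction; the system is at equilibrium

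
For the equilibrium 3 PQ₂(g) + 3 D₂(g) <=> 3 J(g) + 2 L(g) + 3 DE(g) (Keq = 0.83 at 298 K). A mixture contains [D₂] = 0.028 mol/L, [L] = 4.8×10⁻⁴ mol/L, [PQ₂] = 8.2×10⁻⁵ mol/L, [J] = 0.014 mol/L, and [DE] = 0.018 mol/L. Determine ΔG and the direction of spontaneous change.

Q = [J]³·[L]²·[DE]³ / ([PQ₂]³·[D₂]³) = (0.014)³·(4.8×10⁻⁴)²·(0.018)³ / ((8.2×10⁻⁵)³·(0.028)³) = 0.305
ΔG = RT ln(Q/Keq) = (8.314 J mol⁻¹ K⁻¹)(298 K) × ln(0.305/0.83)
   = (2.478 kJ/mol)(-1.001) = -2.48 kJ/mol
ΔG < 0, so the forward reaction is spontaneous (proceeds forward).

ΔG = -2.48 kJ/mol; the forward reaction is spontaneous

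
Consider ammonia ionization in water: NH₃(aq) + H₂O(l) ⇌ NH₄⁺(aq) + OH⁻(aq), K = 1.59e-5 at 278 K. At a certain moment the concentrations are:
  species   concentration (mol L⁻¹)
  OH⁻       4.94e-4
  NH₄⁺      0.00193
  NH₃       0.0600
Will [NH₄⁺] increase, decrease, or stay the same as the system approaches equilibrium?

stay the same

(H₂O is a pure liquid — omitted from Q.)
Q = [NH₄⁺]·[OH⁻] / [NH₃] = (0.00193)·(4.94e-4) / (0.0600) = 1.59e-5
Q = 1.59e-5 = K; the system is at equilibrium.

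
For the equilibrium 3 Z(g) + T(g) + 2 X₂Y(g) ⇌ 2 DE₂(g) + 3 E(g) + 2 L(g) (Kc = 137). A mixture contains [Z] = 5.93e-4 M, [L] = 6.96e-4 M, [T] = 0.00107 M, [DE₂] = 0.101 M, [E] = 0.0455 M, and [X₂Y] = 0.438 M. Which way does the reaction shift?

Qc = [DE₂]²·[E]³·[L]² / ([Z]³·[T]·[X₂Y]²) = (0.101)²·(0.0455)³·(6.96e-4)² / ((5.93e-4)³·(0.00107)·(0.438)²) = 10.9
Qc = 10.9 < Kc = 137, so the forward reaction proceeds.

in the forward direction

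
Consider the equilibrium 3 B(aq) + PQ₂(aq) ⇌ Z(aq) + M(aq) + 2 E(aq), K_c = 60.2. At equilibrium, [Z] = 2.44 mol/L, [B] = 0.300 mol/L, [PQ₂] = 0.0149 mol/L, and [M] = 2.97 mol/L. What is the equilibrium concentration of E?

[E] = 0.0578 mol/L

At equilibrium, K_c = [Z]·[M]·[E]² / ([B]³·[PQ₂]) = 60.2.
(2.44)·(2.97)·([E])² / ((0.300)³·(0.0149)) = 60.2
[E]² = 0.00334 ⇒ [E] = 0.0578 mol/L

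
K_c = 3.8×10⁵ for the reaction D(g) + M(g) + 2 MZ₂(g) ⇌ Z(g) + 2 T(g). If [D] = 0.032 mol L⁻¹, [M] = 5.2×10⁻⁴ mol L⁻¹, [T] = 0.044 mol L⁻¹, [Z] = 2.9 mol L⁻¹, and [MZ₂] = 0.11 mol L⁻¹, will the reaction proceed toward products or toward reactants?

Q_c = [Z]·[T]² / ([D]·[M]·[MZ₂]²) = (2.9)·(0.044)² / ((0.032)·(5.2×10⁻⁴)·(0.11)²) = 28000
Q_c = 28000 < K_c = 3.8×10⁵, so the forward reaction proceeds.

toward products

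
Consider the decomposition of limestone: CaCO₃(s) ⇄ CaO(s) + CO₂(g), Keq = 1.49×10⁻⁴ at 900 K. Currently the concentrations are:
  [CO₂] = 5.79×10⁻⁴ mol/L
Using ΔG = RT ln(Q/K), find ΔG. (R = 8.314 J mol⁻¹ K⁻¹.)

ΔG = 10.2 kJ/mol

(CaCO₃, CaO are pure solids — omitted from Q.)
Q = [CO₂] = 5.79×10⁻⁴
ΔG = RT ln(Q/Keq) = (8.314 J mol⁻¹ K⁻¹)(900 K) × ln(5.79×10⁻⁴/1.49×10⁻⁴)
   = (7.483 kJ/mol)(1.357) = 10.2 kJ/mol
ΔG > 0, so the forward reaction is non-spontaneous (proceeds in reverse).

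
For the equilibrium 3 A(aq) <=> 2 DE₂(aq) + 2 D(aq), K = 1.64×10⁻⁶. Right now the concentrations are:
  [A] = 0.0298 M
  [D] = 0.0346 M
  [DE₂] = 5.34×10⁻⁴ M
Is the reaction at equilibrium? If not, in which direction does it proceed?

Q = [DE₂]²·[D]² / [A]³ = (5.34×10⁻⁴)²·(0.0346)² / (0.0298)³ = 1.29×10⁻⁵
Q = 1.29×10⁻⁵ > K = 1.64×10⁻⁶, so the reverse reaction proceeds.

toward reactants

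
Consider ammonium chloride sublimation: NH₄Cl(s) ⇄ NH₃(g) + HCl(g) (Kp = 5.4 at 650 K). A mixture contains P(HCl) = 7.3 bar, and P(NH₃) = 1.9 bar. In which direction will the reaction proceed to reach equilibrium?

(NH₄Cl is a pure solid — omitted from Qp.)
Qp = P(NH₃)·P(HCl) = (1.9)·(7.3) = 14
Qp = 14 > Kp = 5.4, so the reverse reaction proceeds.

in the reverse direction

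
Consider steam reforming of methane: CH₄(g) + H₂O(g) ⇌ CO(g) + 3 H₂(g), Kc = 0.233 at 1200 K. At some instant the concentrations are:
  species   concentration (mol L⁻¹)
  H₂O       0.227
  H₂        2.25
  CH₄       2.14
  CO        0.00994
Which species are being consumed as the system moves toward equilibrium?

none (at equilibrium)

Qc = [CO]·[H₂]³ / ([CH₄]·[H₂O]) = (0.00994)·(2.25)³ / ((2.14)·(0.227)) = 0.233
Qc = 0.233 = Kc; the system is at equilibrium.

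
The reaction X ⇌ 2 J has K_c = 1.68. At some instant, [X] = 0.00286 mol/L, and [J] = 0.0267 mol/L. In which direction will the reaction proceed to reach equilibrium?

Q_c = [J]² / [X] = (0.0267)² / (0.00286) = 0.249
Q_c = 0.249 < K_c = 1.68, so the forward reaction proceeds.

toward products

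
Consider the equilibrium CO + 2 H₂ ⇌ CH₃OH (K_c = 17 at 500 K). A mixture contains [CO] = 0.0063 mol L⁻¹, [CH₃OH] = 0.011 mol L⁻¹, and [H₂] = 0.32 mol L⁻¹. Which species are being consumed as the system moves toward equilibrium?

none (at equilibrium)

Q_c = [CH₃OH] / ([CO]·[H₂]²) = (0.011) / ((0.0063)·(0.32)²) = 17
Q_c = 17 = K_c; the system is at equilibrium.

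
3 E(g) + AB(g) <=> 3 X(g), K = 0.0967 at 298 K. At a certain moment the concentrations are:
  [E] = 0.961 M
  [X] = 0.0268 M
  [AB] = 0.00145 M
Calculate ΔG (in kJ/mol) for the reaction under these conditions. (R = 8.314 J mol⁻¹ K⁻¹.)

Q = [X]³ / ([E]³·[AB]) = (0.0268)³ / ((0.961)³·(0.00145)) = 0.0150
ΔG = RT ln(Q/K) = (8.314 J mol⁻¹ K⁻¹)(298 K) × ln(0.0150/0.0967)
   = (2.478 kJ/mol)(-1.864) = -4.62 kJ/mol
ΔG < 0, so the forward reaction is spontaneous (proceeds forward).

ΔG = -4.62 kJ/mol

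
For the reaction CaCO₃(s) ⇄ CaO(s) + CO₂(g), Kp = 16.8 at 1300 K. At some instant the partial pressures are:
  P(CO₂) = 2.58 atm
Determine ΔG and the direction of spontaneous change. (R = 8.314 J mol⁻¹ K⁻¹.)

(CaCO₃, CaO are pure solids — omitted from Qp.)
Qp = P(CO₂) = 2.58
ΔG = RT ln(Qp/Kp) = (8.314 J mol⁻¹ K⁻¹)(1300 K) × ln(2.58/16.8)
   = (10.81 kJ/mol)(-1.874) = -20.3 kJ/mol
ΔG < 0, so the forward reaction is spontaneous (proceeds forward).

ΔG = -20.3 kJ/mol; the forward reaction is spontaneous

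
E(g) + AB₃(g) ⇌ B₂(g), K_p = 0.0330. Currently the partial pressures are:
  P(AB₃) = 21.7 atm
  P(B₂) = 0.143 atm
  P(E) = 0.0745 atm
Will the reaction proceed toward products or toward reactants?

toward reactants

Q_p = P(B₂) / (P(E)·P(AB₃)) = (0.143) / ((0.0745)·(21.7)) = 0.0885
Q_p = 0.0885 > K_p = 0.0330, so the reverse reaction proceeds.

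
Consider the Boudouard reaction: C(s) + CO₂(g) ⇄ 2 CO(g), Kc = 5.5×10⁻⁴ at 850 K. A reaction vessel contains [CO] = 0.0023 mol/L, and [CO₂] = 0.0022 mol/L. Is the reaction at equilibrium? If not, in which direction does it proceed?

(C is a pure solid — omitted from Qc.)
Qc = [CO]² / [CO₂] = (0.0023)² / (0.0022) = 0.0024
Qc = 0.0024 > Kc = 5.5×10⁻⁴, so the reverse reaction proceeds.

to the left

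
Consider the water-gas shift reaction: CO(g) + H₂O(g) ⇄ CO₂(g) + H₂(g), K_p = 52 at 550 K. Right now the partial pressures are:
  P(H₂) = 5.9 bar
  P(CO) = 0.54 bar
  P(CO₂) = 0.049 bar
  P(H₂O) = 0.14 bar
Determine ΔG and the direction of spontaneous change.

Q_p = P(CO₂)·P(H₂) / (P(CO)·P(H₂O)) = (0.049)·(5.9) / ((0.54)·(0.14)) = 3.82
ΔG = RT ln(Q_p/K_p) = (8.314 J mol⁻¹ K⁻¹)(550 K) × ln(3.82/52)
   = (4.573 kJ/mol)(-2.611) = -11.9 kJ/mol
ΔG < 0, so the forward reaction is spontaneous (proceeds forward).

ΔG = -11.9 kJ/mol; the forward reaction is spontaneous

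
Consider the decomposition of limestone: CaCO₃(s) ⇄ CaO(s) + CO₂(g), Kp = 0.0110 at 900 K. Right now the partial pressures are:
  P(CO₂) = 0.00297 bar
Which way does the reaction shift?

(CaCO₃, CaO are pure solids — omitted from Qp.)
Qp = P(CO₂) = 0.00297
Qp = 0.00297 < Kp = 0.0110, so the forward reaction proceeds.

in the forward direction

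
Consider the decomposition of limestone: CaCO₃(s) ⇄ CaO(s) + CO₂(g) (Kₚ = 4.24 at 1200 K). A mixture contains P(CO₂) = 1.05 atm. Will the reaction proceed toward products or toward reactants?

in the forward direction

(CaCO₃, CaO are pure solids — omitted from Qₚ.)
Qₚ = P(CO₂) = 1.05
Qₚ = 1.05 < Kₚ = 4.24, so the forward reaction proceeds.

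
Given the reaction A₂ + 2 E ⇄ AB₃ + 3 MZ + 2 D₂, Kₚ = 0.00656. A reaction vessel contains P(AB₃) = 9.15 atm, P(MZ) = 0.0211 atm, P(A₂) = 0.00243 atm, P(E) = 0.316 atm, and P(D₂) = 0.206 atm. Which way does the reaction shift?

toward reactants

Qₚ = P(AB₃)·P(MZ)³·P(D₂)² / (P(A₂)·P(E)²) = (9.15)·(0.0211)³·(0.206)² / ((0.00243)·(0.316)²) = 0.0150
Qₚ = 0.0150 > Kₚ = 0.00656, so the reverse reaction proceeds.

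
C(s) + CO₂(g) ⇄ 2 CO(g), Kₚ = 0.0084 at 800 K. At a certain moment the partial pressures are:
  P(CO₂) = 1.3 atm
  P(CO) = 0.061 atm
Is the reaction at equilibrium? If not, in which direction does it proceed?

forward (toward products)

(C is a pure solid — omitted from Qₚ.)
Qₚ = P(CO)² / P(CO₂) = (0.061)² / (1.3) = 0.0029
Qₚ = 0.0029 < Kₚ = 0.0084, so the forward reaction proceeds.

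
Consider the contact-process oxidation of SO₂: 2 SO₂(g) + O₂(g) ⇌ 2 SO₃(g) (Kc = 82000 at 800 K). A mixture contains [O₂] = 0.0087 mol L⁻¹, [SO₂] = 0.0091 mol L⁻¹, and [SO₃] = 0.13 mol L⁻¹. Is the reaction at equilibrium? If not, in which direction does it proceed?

in the forward direction

Qc = [SO₃]² / ([SO₂]²·[O₂]) = (0.13)² / ((0.0091)²·(0.0087)) = 23000
Qc = 23000 < Kc = 82000, so the forward reaction proceeds.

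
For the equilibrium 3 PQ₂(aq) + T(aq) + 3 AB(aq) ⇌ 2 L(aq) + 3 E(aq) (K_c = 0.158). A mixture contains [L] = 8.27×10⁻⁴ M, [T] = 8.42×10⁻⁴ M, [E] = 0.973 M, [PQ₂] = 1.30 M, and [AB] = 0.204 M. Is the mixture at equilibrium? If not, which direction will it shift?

no; Q < K, reaction proceeds forward

Q_c = [L]²·[E]³ / ([PQ₂]³·[T]·[AB]³) = (8.27×10⁻⁴)²·(0.973)³ / ((1.30)³·(8.42×10⁻⁴)·(0.204)³) = 0.0401
Q_c = 0.0401 < K_c = 0.158: net forward reaction.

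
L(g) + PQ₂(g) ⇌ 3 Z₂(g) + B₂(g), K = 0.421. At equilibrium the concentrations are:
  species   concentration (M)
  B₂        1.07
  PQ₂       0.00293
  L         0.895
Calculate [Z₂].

At equilibrium, K = [Z₂]³·[B₂] / ([L]·[PQ₂]) = 0.421.
([Z₂])³·(1.07) / ((0.895)·(0.00293)) = 0.421
[Z₂]³ = 0.00103 ⇒ [Z₂] = 0.101 M

[Z₂] = 0.101 M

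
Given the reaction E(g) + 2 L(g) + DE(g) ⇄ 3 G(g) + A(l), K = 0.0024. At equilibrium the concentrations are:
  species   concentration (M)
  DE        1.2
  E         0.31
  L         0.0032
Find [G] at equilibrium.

[G] = 0.0021 M

(A is a pure liquid — omitted from K.)
At equilibrium, K = [G]³ / ([E]·[L]²·[DE]) = 0.0024.
([G])³ / ((0.31)·(0.0032)²·(1.2)) = 0.0024
[G]³ = 9.14×10⁻⁹ ⇒ [G] = 0.0021 M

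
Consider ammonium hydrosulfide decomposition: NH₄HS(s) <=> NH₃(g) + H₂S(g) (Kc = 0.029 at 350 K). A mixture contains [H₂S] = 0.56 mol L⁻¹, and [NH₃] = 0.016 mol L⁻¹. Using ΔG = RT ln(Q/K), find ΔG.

(NH₄HS is a pure solid — omitted from Qc.)
Qc = [NH₃]·[H₂S] = (0.016)·(0.56) = 0.00896
ΔG = RT ln(Qc/Kc) = (8.314 J mol⁻¹ K⁻¹)(350 K) × ln(0.00896/0.029)
   = (2.910 kJ/mol)(-1.175) = -3.42 kJ/mol
ΔG < 0, so the forward reaction is spontaneous (proceeds forward).

ΔG = -3.42 kJ/mol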